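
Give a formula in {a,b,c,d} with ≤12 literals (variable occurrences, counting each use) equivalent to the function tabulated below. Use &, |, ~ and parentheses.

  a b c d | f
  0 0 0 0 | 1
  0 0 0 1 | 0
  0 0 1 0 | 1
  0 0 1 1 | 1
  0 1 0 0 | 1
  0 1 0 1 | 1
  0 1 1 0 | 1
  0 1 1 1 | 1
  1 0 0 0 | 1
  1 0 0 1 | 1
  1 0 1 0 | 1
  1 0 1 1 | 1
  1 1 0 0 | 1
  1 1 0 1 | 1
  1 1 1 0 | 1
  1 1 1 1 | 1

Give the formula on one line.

  (c | b) = 0011111100111111
  ~d = 1010101010101010
  (a & ~d) = 0000000010101010
  ((c | b) | (a & ~d)) = 0011111110111111
  (b | ~d) = 1010111110101111
  ~a = 1111111100000000
  ((b | ~d) & ~a) = 1010111100000000
  ~c = 1100110011001100
  (~c & a) = 0000000011001100
  (((b | ~d) & ~a) | (~c & a)) = 1010111111001100
  (((c | b) | (a & ~d)) | (((b | ~d) & ~a) | (~c & a))) = 1011111111111111

(((c | b) | (a & ~d)) | (((b | ~d) & ~a) | (~c & a)))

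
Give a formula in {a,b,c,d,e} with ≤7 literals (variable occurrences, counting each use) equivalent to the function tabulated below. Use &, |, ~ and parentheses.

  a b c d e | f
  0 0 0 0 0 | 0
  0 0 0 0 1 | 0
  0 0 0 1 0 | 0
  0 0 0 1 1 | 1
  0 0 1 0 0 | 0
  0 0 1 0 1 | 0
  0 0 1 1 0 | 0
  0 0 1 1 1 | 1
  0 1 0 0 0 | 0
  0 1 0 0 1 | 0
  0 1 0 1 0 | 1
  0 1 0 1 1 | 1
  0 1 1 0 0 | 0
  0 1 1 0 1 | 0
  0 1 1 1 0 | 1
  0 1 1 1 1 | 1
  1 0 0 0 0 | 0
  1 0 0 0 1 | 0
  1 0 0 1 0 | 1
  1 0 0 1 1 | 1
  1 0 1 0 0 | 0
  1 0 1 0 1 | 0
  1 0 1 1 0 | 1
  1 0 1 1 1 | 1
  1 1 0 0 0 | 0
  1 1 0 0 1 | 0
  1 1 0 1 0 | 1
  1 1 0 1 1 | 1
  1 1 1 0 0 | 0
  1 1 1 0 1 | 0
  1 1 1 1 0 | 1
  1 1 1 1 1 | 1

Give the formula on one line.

(d & (b | (e | a)))

  (e | a) = 01010101010101011111111111111111
  (b | (e | a)) = 01010101111111111111111111111111
  (d & (b | (e | a))) = 00010001001100110011001100110011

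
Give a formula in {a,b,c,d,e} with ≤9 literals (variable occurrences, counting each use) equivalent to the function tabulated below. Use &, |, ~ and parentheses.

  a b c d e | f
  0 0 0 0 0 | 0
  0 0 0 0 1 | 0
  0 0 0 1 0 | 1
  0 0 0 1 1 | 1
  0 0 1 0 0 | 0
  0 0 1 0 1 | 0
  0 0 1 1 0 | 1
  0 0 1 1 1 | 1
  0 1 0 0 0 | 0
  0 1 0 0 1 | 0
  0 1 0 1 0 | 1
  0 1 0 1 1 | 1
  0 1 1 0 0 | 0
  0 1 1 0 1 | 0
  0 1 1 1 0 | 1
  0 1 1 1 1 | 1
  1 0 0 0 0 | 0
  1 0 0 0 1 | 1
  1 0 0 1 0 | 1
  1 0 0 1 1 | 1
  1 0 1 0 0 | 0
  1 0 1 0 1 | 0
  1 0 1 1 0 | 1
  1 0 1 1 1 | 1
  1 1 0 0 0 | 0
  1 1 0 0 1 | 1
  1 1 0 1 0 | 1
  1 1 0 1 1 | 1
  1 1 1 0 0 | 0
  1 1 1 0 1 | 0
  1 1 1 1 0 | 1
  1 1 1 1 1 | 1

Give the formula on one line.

(d | (((c | (((a & ~b) | ~d) & a)) & e) & (~c & a)))

  ~b = 11111111000000001111111100000000
  (a & ~b) = 00000000000000001111111100000000
  ~d = 11001100110011001100110011001100
  ((a & ~b) | ~d) = 11001100110011001111111111001100
  (((a & ~b) | ~d) & a) = 00000000000000001111111111001100
  (c | (((a & ~b) | ~d) & a)) = 00001111000011111111111111001111
  ((c | (((a & ~b) | ~d) & a)) & e) = 00000101000001010101010101000101
  ~c = 11110000111100001111000011110000
  (~c & a) = 00000000000000001111000011110000
  (((c | (((a & ~b) | ~d) & a)) & e) & (~c & a)) = 00000000000000000101000001000000
  (d | (((c | (((a & ~b) | ~d) & a)) & e) & (~c & a))) = 00110011001100110111001101110011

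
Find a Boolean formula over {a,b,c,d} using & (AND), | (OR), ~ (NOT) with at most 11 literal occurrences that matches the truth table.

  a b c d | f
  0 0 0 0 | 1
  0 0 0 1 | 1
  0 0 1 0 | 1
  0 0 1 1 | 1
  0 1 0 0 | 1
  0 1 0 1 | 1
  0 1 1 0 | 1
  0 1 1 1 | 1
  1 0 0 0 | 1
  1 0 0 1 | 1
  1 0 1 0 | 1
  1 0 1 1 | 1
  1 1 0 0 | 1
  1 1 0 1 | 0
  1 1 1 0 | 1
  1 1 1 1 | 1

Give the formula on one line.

  ~b = 1111000011110000
  ~a = 1111111100000000
  (~b | ~a) = 1111111111110000
  ~d = 1010101010101010
  (~d & c) = 0010001000100010
  (~a & d) = 0101010100000000
  ((~d & c) | (~a & d)) = 0111011100100010
  (b | ((~d & c) | (~a & d))) = 0111111100101111
  (c & (b | ((~d & c) | (~a & d)))) = 0011001100100011
  (~d | (c & (b | ((~d & c) | (~a & d))))) = 1011101110101011
  ((~b | ~a) | (~d | (c & (b | ((~d & c) | (~a & d)))))) = 1111111111111011

((~b | ~a) | (~d | (c & (b | ((~d & c) | (~a & d))))))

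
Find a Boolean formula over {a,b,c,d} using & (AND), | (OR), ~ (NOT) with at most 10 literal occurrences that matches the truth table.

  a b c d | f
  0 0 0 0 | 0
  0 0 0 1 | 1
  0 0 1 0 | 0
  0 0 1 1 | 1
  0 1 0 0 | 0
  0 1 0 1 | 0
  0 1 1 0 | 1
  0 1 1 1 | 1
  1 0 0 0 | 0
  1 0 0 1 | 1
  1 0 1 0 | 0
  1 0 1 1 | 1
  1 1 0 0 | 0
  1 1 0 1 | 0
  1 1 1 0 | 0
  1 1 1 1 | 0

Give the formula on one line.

((~b & d) | ((b & ~a) & (c | (d & ~b))))

  ~b = 1111000011110000
  (~b & d) = 0101000001010000
  ~a = 1111111100000000
  (b & ~a) = 0000111100000000
  (d & ~b) = 0101000001010000
  (c | (d & ~b)) = 0111001101110011
  ((b & ~a) & (c | (d & ~b))) = 0000001100000000
  ((~b & d) | ((b & ~a) & (c | (d & ~b)))) = 0101001101010000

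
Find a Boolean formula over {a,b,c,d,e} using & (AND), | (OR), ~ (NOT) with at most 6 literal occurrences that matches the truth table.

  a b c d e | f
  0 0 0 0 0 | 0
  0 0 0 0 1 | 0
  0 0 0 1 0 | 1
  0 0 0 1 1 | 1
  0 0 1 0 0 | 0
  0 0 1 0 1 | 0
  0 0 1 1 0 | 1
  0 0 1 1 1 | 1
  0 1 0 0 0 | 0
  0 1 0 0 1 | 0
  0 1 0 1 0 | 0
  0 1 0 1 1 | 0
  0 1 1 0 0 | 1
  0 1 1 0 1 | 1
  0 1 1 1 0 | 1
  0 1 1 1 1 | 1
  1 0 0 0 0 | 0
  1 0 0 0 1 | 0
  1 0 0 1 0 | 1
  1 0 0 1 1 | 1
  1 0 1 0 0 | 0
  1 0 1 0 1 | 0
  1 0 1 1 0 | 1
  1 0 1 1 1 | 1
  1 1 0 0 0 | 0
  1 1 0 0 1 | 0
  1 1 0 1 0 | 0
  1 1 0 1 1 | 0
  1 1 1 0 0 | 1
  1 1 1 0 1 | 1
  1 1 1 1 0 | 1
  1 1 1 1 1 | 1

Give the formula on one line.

  (b & c) = 00000000000011110000000000001111
  ~b = 11111111000000001111111100000000
  (d & ~b) = 00110011000000000011001100000000
  ((b & c) | (d & ~b)) = 00110011000011110011001100001111

((b & c) | (d & ~b))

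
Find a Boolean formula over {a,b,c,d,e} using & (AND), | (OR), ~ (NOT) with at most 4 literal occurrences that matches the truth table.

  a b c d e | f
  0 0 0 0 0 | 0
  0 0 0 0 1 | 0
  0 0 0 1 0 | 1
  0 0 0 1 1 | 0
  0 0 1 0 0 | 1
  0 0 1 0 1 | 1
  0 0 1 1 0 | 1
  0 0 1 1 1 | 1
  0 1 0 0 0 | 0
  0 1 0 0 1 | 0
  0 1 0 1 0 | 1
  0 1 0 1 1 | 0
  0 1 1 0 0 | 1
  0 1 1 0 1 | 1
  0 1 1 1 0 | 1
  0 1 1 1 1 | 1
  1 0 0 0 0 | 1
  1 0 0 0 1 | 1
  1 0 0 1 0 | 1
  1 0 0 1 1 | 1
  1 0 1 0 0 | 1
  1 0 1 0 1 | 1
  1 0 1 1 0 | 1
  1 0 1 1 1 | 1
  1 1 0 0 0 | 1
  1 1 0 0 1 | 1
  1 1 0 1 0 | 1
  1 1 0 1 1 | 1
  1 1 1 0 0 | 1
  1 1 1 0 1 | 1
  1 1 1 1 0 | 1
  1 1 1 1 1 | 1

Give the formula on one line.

(((~e & d) | c) | a)

  ~e = 10101010101010101010101010101010
  (~e & d) = 00100010001000100010001000100010
  ((~e & d) | c) = 00101111001011110010111100101111
  (((~e & d) | c) | a) = 00101111001011111111111111111111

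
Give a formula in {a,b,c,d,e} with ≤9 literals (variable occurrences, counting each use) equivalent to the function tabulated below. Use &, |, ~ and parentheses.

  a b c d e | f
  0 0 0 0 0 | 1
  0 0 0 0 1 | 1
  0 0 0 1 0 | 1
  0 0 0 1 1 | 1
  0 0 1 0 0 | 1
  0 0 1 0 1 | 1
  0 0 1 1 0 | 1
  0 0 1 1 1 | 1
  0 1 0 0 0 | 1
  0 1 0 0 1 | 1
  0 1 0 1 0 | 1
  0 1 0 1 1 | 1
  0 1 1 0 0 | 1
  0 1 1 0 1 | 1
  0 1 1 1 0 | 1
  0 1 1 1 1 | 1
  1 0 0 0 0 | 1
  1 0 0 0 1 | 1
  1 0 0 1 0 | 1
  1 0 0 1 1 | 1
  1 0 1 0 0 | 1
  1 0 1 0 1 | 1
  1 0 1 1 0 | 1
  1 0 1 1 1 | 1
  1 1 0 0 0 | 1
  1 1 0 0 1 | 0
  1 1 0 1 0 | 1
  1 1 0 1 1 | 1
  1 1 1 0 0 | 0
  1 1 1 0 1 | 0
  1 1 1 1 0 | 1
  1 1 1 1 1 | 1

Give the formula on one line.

(~a | (((c & d) | (~b | (d & e))) | (~c & ~e)))

  ~a = 11111111111111110000000000000000
  (c & d) = 00000011000000110000001100000011
  ~b = 11111111000000001111111100000000
  (d & e) = 00010001000100010001000100010001
  (~b | (d & e)) = 11111111000100011111111100010001
  ((c & d) | (~b | (d & e))) = 11111111000100111111111100010011
  ~c = 11110000111100001111000011110000
  ~e = 10101010101010101010101010101010
  (~c & ~e) = 10100000101000001010000010100000
  (((c & d) | (~b | (d & e))) | (~c & ~e)) = 11111111101100111111111110110011
  (~a | (((c & d) | (~b | (d & e))) | (~c & ~e))) = 11111111111111111111111110110011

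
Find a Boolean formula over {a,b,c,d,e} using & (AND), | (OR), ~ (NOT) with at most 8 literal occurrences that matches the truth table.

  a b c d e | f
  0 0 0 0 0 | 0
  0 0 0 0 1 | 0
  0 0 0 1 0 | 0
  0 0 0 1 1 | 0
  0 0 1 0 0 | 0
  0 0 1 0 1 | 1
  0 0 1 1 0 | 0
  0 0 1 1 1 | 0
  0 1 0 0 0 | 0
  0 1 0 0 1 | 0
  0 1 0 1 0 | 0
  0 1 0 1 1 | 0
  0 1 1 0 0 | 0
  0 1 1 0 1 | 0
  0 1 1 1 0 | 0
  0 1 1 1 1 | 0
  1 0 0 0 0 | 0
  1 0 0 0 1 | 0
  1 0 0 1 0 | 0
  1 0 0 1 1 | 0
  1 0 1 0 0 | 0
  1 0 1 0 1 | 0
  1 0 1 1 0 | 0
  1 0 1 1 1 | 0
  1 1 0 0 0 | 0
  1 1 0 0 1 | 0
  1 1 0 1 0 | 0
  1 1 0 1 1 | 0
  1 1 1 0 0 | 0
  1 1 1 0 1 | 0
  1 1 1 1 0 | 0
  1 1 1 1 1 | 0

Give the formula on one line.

  ~a = 11111111111111110000000000000000
  (e & ~a) = 01010101010101010000000000000000
  ((e & ~a) & c) = 00000101000001010000000000000000
  (a | d) = 00110011001100111111111111111111
  ~c = 11110000111100001111000011110000
  ((a | d) & ~c) = 00110000001100001111000011110000
  ~d = 11001100110011001100110011001100
  (((a | d) & ~c) | ~d) = 11111100111111001111110011111100
  ~b = 11111111000000001111111100000000
  ((((a | d) & ~c) | ~d) & ~b) = 11111100000000001111110000000000
  (((e & ~a) & c) & ((((a | d) & ~c) | ~d) & ~b)) = 00000100000000000000000000000000

(((e & ~a) & c) & ((((a | d) & ~c) | ~d) & ~b))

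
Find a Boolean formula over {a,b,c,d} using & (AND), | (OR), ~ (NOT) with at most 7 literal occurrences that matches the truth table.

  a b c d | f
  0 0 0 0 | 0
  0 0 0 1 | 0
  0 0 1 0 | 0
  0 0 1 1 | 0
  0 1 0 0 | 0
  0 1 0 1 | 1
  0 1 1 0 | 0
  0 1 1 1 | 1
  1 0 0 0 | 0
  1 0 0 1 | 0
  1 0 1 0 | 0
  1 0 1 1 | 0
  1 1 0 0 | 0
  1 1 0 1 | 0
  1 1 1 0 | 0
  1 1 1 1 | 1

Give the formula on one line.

((d & (~a | c)) & b)

  ~a = 1111111100000000
  (~a | c) = 1111111100110011
  (d & (~a | c)) = 0101010100010001
  ((d & (~a | c)) & b) = 0000010100000001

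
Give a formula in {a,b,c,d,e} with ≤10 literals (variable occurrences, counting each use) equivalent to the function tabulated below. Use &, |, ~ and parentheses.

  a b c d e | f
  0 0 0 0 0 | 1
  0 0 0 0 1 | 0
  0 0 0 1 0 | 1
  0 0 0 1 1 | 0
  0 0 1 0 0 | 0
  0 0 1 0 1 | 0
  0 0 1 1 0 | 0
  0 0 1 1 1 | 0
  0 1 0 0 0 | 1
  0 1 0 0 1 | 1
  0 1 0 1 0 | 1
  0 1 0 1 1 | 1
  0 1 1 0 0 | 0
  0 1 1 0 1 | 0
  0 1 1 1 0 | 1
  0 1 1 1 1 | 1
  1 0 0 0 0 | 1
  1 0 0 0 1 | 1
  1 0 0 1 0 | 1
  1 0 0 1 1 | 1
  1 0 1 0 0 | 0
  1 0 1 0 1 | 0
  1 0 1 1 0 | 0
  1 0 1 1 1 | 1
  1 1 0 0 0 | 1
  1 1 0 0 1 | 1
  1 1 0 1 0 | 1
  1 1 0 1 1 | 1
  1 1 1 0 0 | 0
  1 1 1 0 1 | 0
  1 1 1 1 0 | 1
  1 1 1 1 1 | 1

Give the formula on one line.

((~c | ((e | b) & (d | ~c))) & ((~e | a) | b))

  ~c = 11110000111100001111000011110000
  (e | b) = 01010101111111110101010111111111
  (d | ~c) = 11110011111100111111001111110011
  ((e | b) & (d | ~c)) = 01010001111100110101000111110011
  (~c | ((e | b) & (d | ~c))) = 11110001111100111111000111110011
  ~e = 10101010101010101010101010101010
  (~e | a) = 10101010101010101111111111111111
  ((~e | a) | b) = 10101010111111111111111111111111
  ((~c | ((e | b) & (d | ~c))) & ((~e | a) | b)) = 10100000111100111111000111110011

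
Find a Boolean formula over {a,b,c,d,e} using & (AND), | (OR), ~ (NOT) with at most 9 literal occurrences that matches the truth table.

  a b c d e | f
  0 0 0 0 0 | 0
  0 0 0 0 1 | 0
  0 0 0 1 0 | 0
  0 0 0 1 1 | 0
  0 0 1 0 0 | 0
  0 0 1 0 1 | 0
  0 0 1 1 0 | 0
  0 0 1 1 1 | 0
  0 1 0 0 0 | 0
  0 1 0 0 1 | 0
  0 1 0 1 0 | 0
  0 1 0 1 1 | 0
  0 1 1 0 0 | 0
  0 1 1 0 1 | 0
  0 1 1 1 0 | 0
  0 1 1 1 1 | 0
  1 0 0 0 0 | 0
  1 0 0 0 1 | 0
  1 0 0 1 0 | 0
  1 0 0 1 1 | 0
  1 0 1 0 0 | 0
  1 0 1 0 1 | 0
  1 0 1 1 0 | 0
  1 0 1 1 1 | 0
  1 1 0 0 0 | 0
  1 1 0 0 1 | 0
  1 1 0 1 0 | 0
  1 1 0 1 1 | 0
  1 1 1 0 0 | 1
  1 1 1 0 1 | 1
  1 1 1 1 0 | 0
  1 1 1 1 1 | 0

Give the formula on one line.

(((~c | (c & d)) | a) & (c & ((~c | b) & (~b | ~d))))

  ~c = 11110000111100001111000011110000
  (c & d) = 00000011000000110000001100000011
  (~c | (c & d)) = 11110011111100111111001111110011
  ((~c | (c & d)) | a) = 11110011111100111111111111111111
  (~c | b) = 11110000111111111111000011111111
  ~b = 11111111000000001111111100000000
  ~d = 11001100110011001100110011001100
  (~b | ~d) = 11111111110011001111111111001100
  ((~c | b) & (~b | ~d)) = 11110000110011001111000011001100
  (c & ((~c | b) & (~b | ~d))) = 00000000000011000000000000001100
  (((~c | (c & d)) | a) & (c & ((~c | b) & (~b | ~d)))) = 00000000000000000000000000001100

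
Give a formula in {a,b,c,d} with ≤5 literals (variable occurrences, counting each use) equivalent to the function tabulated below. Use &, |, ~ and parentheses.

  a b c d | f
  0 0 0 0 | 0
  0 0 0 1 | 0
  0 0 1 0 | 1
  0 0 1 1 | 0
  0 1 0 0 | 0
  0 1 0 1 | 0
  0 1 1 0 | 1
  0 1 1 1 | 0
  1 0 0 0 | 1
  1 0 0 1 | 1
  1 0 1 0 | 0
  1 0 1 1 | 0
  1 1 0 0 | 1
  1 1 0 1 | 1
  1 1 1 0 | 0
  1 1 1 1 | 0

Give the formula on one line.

  ~a = 1111111100000000
  ~c = 1100110011001100
  (~a | ~c) = 1111111111001100
  ~d = 1010101010101010
  (c & ~d) = 0010001000100010
  (a | (c & ~d)) = 0010001011111111
  ((~a | ~c) & (a | (c & ~d))) = 0010001011001100

((~a | ~c) & (a | (c & ~d)))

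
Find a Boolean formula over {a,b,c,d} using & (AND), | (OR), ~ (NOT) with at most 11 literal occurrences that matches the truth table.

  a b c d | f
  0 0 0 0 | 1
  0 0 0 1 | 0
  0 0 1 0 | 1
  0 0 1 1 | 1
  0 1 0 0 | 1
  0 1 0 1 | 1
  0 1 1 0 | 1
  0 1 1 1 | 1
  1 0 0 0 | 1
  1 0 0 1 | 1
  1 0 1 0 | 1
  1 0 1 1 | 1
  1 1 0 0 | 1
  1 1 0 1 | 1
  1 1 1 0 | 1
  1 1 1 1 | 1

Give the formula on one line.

  ~c = 1100110011001100
  ~b = 1111000011110000
  ~a = 1111111100000000
  (~b & ~a) = 1111000000000000
  (~c | (~b & ~a)) = 1111110011001100
  ~d = 1010101010101010
  (~d | c) = 1011101110111011
  ((~c | (~b & ~a)) & (~d | c)) = 1011100010001000
  (c | ((~c | (~b & ~a)) & (~d | c))) = 1011101110111011
  (b | a) = 0000111111111111
  ((c | ((~c | (~b & ~a)) & (~d | c))) | (b | a)) = 1011111111111111

((c | ((~c | (~b & ~a)) & (~d | c))) | (b | a))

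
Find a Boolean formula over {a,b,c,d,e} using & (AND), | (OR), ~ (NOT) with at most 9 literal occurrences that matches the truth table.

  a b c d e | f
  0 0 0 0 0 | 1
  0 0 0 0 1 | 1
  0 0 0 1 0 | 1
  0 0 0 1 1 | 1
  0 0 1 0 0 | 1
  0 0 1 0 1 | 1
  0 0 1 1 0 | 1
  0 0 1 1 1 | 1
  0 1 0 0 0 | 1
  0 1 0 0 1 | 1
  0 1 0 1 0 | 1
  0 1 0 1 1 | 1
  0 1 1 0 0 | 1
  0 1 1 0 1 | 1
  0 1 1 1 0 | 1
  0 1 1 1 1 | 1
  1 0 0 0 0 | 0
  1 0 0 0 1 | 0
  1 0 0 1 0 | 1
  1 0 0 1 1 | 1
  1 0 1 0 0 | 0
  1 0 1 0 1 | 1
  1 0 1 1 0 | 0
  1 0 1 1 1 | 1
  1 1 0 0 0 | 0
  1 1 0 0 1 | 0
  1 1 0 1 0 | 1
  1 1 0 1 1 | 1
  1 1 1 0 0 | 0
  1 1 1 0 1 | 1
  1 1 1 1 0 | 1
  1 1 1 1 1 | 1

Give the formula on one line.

((((~c | (b & c)) & d) & (a | b)) | ((c & e) | ~a))

  ~c = 11110000111100001111000011110000
  (b & c) = 00000000000011110000000000001111
  (~c | (b & c)) = 11110000111111111111000011111111
  ((~c | (b & c)) & d) = 00110000001100110011000000110011
  (a | b) = 00000000111111111111111111111111
  (((~c | (b & c)) & d) & (a | b)) = 00000000001100110011000000110011
  (c & e) = 00000101000001010000010100000101
  ~a = 11111111111111110000000000000000
  ((c & e) | ~a) = 11111111111111110000010100000101
  ((((~c | (b & c)) & d) & (a | b)) | ((c & e) | ~a)) = 11111111111111110011010100110111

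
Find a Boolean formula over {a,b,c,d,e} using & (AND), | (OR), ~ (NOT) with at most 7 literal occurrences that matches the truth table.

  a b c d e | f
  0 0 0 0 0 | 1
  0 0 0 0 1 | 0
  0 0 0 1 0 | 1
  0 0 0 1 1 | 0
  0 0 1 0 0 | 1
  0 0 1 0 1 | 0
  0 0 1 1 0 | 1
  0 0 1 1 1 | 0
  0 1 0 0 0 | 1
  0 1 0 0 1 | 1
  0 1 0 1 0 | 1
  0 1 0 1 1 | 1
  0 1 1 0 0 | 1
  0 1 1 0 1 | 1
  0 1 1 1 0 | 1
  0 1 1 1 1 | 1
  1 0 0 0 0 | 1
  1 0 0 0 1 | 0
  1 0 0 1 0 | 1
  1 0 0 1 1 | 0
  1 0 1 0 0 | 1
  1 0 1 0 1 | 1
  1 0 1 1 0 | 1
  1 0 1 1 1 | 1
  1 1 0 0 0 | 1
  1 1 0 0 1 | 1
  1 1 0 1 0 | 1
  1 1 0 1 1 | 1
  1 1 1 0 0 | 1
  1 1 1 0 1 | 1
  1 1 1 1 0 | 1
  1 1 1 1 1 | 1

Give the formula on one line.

((c & a) | (b | ~e))

  (c & a) = 00000000000000000000111100001111
  ~e = 10101010101010101010101010101010
  (b | ~e) = 10101010111111111010101011111111
  ((c & a) | (b | ~e)) = 10101010111111111010111111111111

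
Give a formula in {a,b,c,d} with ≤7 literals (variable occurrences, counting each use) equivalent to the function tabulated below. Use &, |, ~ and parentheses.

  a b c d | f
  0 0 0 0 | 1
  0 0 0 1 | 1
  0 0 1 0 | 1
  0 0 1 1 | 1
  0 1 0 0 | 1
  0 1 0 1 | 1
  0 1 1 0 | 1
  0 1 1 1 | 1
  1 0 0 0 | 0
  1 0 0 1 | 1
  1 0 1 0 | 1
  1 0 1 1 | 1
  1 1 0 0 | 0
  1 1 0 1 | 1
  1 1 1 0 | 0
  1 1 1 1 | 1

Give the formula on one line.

((~a | d) | ((c & ~b) | d))

  ~a = 1111111100000000
  (~a | d) = 1111111101010101
  ~b = 1111000011110000
  (c & ~b) = 0011000000110000
  ((c & ~b) | d) = 0111010101110101
  ((~a | d) | ((c & ~b) | d)) = 1111111101110101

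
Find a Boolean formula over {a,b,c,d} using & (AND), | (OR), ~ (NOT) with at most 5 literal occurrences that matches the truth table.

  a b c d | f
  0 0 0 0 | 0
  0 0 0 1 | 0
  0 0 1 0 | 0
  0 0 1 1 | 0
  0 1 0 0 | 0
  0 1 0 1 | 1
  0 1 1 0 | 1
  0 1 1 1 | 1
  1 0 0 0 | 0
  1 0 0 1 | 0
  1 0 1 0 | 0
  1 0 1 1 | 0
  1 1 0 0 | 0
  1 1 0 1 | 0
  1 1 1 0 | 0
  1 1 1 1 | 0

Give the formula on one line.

((~a & b) & (d | c))

  ~a = 1111111100000000
  (~a & b) = 0000111100000000
  (d | c) = 0111011101110111
  ((~a & b) & (d | c)) = 0000011100000000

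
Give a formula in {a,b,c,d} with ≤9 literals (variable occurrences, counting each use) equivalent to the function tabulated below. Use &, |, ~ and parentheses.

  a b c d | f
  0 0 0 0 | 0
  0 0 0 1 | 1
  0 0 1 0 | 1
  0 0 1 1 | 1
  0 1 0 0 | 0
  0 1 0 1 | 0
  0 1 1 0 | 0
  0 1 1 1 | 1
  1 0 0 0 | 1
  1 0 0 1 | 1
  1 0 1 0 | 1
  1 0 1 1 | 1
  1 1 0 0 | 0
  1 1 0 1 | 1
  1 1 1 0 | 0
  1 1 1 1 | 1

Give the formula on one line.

(((c | a) & (d | ~b)) | (((~a & ~c) & d) & ~b))

  (c | a) = 0011001111111111
  ~b = 1111000011110000
  (d | ~b) = 1111010111110101
  ((c | a) & (d | ~b)) = 0011000111110101
  ~a = 1111111100000000
  ~c = 1100110011001100
  (~a & ~c) = 1100110000000000
  ((~a & ~c) & d) = 0100010000000000
  (((~a & ~c) & d) & ~b) = 0100000000000000
  (((c | a) & (d | ~b)) | (((~a & ~c) & d) & ~b)) = 0111000111110101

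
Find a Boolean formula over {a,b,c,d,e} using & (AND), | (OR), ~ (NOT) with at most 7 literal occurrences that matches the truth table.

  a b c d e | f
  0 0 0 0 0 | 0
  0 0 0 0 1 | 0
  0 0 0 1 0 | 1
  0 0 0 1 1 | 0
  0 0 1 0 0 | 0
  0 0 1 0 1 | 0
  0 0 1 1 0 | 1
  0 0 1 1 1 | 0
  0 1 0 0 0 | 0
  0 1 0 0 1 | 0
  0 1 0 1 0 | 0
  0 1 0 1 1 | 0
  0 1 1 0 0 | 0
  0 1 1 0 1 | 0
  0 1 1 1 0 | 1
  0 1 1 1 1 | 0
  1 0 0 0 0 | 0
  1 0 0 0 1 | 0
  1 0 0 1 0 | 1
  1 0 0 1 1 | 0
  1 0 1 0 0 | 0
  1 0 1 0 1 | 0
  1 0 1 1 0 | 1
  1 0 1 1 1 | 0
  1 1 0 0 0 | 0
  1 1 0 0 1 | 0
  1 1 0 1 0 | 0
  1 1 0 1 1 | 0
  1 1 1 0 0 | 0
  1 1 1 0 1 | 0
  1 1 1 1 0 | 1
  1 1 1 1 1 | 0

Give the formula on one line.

((~e & (e | d)) & (~b | c))

  ~e = 10101010101010101010101010101010
  (e | d) = 01110111011101110111011101110111
  (~e & (e | d)) = 00100010001000100010001000100010
  ~b = 11111111000000001111111100000000
  (~b | c) = 11111111000011111111111100001111
  ((~e & (e | d)) & (~b | c)) = 00100010000000100010001000000010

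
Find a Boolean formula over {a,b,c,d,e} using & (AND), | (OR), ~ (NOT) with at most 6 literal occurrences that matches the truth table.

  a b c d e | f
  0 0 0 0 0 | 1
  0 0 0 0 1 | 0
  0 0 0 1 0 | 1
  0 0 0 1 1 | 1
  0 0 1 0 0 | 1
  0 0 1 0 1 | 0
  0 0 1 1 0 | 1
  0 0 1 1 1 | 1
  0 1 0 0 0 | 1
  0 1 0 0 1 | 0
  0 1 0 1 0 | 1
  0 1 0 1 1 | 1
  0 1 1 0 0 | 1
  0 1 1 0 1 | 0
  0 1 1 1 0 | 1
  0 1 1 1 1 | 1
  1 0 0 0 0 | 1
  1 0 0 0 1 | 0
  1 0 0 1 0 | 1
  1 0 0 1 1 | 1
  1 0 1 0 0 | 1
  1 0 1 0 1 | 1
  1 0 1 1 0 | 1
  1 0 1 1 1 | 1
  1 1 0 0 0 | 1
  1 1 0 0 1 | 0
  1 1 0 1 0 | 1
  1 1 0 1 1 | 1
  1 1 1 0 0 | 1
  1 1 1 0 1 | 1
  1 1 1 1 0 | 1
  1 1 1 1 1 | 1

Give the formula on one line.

  ~e = 10101010101010101010101010101010
  (e | a) = 01010101010101011111111111111111
  (c & (e | a)) = 00000101000001010000111100001111
  ((c & (e | a)) & a) = 00000000000000000000111100001111
  (((c & (e | a)) & a) | d) = 00110011001100110011111100111111
  (~e | (((c & (e | a)) & a) | d)) = 10111011101110111011111110111111

(~e | (((c & (e | a)) & a) | d))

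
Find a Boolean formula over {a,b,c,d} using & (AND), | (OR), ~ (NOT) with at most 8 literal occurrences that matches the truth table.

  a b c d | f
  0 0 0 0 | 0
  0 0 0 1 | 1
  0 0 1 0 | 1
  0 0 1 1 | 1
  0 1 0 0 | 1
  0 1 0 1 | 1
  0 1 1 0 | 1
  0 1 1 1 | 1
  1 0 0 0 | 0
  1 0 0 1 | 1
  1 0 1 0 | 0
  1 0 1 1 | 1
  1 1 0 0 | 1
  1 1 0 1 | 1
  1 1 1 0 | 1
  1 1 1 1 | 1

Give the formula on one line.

  ~b = 1111000011110000
  ~a = 1111111100000000
  (b | ~a) = 1111111100001111
  (~b & (b | ~a)) = 1111000000000000
  (c & (~b & (b | ~a))) = 0011000000000000
  ((c & (~b & (b | ~a))) | b) = 0011111100001111
  (((c & (~b & (b | ~a))) | b) | d) = 0111111101011111

(((c & (~b & (b | ~a))) | b) | d)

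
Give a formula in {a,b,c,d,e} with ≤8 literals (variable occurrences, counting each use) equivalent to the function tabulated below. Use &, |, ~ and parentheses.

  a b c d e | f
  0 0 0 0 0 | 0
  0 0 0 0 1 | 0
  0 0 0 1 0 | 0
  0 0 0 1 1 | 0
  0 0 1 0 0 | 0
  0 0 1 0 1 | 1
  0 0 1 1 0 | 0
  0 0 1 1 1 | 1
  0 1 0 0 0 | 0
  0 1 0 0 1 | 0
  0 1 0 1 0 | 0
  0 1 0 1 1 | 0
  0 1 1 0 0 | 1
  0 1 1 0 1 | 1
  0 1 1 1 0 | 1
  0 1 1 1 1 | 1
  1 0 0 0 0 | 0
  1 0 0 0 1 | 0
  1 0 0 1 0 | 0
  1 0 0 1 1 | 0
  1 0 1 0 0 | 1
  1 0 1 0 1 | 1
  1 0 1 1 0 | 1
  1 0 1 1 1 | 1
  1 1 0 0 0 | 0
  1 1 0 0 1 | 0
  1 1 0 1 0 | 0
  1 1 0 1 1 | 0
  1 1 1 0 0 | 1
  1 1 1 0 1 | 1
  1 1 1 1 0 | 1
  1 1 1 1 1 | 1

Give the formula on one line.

  ~e = 10101010101010101010101010101010
  (~e | c) = 10101111101011111010111110101111
  (e | b) = 01010101111111110101010111111111
  ((~e | c) & (e | b)) = 00000101101011110000010110101111
  (((~e | c) & (e | b)) | a) = 00000101101011111111111111111111
  ((((~e | c) & (e | b)) | a) & c) = 00000101000011110000111100001111

((((~e | c) & (e | b)) | a) & c)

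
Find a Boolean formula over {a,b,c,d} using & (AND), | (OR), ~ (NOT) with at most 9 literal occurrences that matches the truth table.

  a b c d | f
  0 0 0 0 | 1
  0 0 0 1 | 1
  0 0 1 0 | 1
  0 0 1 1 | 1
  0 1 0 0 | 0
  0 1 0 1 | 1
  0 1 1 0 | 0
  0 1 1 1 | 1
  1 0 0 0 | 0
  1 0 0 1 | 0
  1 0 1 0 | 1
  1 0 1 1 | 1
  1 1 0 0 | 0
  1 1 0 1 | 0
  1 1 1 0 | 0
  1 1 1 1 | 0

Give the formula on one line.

  ~b = 1111000011110000
  (a & ~b) = 0000000011110000
  (c & (a & ~b)) = 0000000000110000
  ~a = 1111111100000000
  (d & b) = 0000010100000101
  ((d & b) | ~b) = 1111010111110101
  (~a & ((d & b) | ~b)) = 1111010100000000
  ((c & (a & ~b)) | (~a & ((d & b) | ~b))) = 1111010100110000

((c & (a & ~b)) | (~a & ((d & b) | ~b)))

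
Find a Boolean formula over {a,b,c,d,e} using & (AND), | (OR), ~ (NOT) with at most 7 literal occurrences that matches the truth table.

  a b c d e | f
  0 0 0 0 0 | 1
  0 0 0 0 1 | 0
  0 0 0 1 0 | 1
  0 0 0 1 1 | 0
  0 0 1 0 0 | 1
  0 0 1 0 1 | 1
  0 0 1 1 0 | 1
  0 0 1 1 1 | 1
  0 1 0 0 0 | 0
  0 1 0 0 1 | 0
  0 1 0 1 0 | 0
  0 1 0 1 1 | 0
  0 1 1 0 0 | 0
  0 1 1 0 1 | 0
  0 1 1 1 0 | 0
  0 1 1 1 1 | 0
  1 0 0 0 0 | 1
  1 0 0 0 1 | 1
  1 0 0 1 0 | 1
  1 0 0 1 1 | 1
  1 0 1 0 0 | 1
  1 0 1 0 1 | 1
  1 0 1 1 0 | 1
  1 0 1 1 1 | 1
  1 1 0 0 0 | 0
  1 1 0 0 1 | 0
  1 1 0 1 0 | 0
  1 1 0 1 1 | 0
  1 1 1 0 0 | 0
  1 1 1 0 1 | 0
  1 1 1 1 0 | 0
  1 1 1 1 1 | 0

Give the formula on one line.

((a | (c | ~e)) & ~b)

  ~e = 10101010101010101010101010101010
  (c | ~e) = 10101111101011111010111110101111
  (a | (c | ~e)) = 10101111101011111111111111111111
  ~b = 11111111000000001111111100000000
  ((a | (c | ~e)) & ~b) = 10101111000000001111111100000000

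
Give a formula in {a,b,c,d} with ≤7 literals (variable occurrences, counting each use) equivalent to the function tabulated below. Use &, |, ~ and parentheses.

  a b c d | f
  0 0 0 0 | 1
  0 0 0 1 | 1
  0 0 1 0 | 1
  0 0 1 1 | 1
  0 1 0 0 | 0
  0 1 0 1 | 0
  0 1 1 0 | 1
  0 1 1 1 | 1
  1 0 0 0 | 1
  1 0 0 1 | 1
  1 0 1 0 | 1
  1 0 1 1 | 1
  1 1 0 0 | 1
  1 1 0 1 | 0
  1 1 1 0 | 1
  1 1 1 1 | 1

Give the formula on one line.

  ~d = 1010101010101010
  (~d & a) = 0000000010101010
  ~b = 1111000011110000
  (~b | c) = 1111001111110011
  ((~d & a) | (~b | c)) = 1111001111111011

((~d & a) | (~b | c))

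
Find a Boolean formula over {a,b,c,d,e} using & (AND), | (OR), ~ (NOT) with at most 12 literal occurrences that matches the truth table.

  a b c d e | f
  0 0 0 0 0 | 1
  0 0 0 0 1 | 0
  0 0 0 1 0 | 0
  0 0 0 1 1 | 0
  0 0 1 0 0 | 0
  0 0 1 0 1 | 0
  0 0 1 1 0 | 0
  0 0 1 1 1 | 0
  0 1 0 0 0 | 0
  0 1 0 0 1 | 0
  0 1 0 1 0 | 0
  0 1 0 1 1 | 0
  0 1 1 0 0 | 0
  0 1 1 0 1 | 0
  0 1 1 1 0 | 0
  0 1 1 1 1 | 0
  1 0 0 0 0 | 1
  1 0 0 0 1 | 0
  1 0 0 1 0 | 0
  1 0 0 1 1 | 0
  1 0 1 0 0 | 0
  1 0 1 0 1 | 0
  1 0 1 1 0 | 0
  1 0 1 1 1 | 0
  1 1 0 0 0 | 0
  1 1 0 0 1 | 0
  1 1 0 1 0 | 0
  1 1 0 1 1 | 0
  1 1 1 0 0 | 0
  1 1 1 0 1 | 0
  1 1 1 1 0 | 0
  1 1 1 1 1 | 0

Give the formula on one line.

((((c | ~b) | a) & ((e | ~d) & ~c)) & ((c | ~b) & ~e))

  ~b = 11111111000000001111111100000000
  (c | ~b) = 11111111000011111111111100001111
  ((c | ~b) | a) = 11111111000011111111111111111111
  ~d = 11001100110011001100110011001100
  (e | ~d) = 11011101110111011101110111011101
  ~c = 11110000111100001111000011110000
  ((e | ~d) & ~c) = 11010000110100001101000011010000
  (((c | ~b) | a) & ((e | ~d) & ~c)) = 11010000000000001101000011010000
  ~e = 10101010101010101010101010101010
  ((c | ~b) & ~e) = 10101010000010101010101000001010
  ((((c | ~b) | a) & ((e | ~d) & ~c)) & ((c | ~b) & ~e)) = 10000000000000001000000000000000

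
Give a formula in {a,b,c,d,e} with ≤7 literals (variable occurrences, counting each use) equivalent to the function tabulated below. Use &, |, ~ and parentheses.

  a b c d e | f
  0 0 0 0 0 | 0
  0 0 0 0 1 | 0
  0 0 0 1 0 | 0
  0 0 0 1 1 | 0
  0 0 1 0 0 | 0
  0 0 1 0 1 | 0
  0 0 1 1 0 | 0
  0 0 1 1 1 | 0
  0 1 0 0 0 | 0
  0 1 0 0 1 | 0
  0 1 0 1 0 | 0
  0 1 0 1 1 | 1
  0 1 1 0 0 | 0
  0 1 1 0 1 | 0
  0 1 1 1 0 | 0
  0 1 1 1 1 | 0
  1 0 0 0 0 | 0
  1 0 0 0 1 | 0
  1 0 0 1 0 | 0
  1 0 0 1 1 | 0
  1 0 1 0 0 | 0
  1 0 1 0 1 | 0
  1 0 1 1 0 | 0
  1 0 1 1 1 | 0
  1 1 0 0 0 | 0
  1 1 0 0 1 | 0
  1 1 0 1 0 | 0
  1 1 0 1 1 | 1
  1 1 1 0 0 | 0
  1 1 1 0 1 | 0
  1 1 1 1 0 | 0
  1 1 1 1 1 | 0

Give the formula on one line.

(((b & d) & e) & ~c)

  (b & d) = 00000000001100110000000000110011
  ((b & d) & e) = 00000000000100010000000000010001
  ~c = 11110000111100001111000011110000
  (((b & d) & e) & ~c) = 00000000000100000000000000010000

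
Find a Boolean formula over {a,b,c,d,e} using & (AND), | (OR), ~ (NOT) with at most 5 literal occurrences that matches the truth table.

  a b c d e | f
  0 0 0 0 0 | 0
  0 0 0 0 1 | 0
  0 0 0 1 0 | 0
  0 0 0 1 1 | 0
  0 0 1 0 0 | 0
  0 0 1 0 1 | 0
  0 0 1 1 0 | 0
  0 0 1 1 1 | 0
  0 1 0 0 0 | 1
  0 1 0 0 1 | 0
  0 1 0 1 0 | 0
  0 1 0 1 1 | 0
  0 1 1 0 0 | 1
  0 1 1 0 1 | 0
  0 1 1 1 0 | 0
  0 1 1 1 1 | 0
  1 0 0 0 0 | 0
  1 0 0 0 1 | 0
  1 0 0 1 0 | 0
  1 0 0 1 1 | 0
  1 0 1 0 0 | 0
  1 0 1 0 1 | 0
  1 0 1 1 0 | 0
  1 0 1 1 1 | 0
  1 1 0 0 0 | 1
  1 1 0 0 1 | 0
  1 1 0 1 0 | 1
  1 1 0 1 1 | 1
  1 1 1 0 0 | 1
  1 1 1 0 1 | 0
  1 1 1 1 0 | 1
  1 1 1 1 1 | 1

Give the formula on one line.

  ~d = 11001100110011001100110011001100
  (~d | a) = 11001100110011001111111111111111
  ((~d | a) & b) = 00000000110011000000000011111111
  ~e = 10101010101010101010101010101010
  (d | ~e) = 10111011101110111011101110111011
  (((~d | a) & b) & (d | ~e)) = 00000000100010000000000010111011

(((~d | a) & b) & (d | ~e))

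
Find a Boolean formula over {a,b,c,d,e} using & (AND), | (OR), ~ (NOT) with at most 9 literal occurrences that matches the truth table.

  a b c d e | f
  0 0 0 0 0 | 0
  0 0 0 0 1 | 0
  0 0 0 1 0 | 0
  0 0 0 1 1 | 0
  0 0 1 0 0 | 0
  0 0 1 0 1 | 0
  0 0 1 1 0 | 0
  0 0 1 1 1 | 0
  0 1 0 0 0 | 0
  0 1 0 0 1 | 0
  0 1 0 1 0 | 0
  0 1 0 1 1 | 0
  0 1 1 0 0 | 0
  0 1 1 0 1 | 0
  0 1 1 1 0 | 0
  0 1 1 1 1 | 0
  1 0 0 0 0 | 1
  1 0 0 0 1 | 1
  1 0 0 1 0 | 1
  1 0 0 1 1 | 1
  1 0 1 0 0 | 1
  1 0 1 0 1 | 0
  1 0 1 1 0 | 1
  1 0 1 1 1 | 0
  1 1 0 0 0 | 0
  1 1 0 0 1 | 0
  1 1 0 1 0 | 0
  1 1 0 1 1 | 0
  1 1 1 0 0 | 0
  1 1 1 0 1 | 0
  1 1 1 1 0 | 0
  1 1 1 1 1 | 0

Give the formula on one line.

  ~a = 11111111111111110000000000000000
  (~a | e) = 11111111111111110101010101010101
  (b | (~a | e)) = 11111111111111110101010111111111
  ~c = 11110000111100001111000011110000
  (~c & a) = 00000000000000001111000011110000
  ((b | (~a | e)) & (~c & a)) = 00000000000000000101000011110000
  (~a | ((b | (~a | e)) & (~c & a))) = 11111111111111110101000011110000
  ~e = 10101010101010101010101010101010
  ((~a | ((b | (~a | e)) & (~c & a))) | ~e) = 11111111111111111111101011111010
  ~b = 11111111000000001111111100000000
  (a & ~b) = 00000000000000001111111100000000
  (((~a | ((b | (~a | e)) & (~c & a))) | ~e) & (a & ~b)) = 00000000000000001111101000000000

(((~a | ((b | (~a | e)) & (~c & a))) | ~e) & (a & ~b))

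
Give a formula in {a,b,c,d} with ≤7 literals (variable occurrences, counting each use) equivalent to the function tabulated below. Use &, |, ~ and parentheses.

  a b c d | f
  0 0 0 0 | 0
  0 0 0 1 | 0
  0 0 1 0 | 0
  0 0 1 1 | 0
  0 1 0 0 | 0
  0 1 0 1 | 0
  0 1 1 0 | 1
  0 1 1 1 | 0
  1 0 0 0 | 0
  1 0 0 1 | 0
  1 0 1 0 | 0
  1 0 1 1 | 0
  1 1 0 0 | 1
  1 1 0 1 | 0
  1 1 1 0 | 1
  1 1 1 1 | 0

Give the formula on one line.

  ~d = 1010101010101010
  ~b = 1111000011110000
  (~d | ~b) = 1111101011111010
  ((~d | ~b) & b) = 0000101000001010
  (c | a) = 0011001111111111
  (((~d | ~b) & b) & (c | a)) = 0000001000001010

(((~d | ~b) & b) & (c | a))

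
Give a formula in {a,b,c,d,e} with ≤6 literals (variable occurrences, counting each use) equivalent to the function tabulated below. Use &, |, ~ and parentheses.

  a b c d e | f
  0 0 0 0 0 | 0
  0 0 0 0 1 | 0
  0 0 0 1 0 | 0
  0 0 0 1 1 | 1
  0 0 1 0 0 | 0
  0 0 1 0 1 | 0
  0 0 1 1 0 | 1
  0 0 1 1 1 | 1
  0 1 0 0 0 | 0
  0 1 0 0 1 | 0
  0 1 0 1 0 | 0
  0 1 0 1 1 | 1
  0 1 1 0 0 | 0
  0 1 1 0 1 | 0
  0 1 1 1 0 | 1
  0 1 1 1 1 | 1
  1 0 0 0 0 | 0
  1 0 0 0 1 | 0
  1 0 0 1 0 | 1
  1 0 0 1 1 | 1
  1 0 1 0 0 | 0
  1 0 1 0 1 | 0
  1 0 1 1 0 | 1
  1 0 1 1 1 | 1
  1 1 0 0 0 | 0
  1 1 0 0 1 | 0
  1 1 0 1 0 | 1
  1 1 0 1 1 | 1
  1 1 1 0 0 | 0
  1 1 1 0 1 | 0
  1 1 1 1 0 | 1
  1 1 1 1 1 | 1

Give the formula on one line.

  (a | e) = 01010101010101011111111111111111
  ((a | e) | c) = 01011111010111111111111111111111
  (d & ((a | e) | c)) = 00010011000100110011001100110011

(d & ((a | e) | c))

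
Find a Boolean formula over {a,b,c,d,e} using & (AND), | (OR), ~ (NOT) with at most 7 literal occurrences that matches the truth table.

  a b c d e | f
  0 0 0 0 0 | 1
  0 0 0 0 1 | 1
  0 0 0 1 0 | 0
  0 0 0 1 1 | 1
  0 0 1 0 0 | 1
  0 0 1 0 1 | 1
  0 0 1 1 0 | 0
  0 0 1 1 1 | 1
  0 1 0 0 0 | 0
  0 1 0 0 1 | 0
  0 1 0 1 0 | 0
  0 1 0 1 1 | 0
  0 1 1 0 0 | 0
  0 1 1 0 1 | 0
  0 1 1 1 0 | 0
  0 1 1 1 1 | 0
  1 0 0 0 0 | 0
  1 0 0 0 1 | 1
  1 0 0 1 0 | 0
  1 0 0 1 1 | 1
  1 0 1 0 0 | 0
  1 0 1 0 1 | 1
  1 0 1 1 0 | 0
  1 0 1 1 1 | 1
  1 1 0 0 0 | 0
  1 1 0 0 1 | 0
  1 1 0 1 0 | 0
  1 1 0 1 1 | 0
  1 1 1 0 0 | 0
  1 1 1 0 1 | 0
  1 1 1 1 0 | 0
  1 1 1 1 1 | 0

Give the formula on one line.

  ~d = 11001100110011001100110011001100
  (~d | e) = 11011101110111011101110111011101
  (b | (~d | e)) = 11011101111111111101110111111111
  ~b = 11111111000000001111111100000000
  ~a = 11111111111111110000000000000000
  (~b & ~a) = 11111111000000000000000000000000
  (e | (~b & ~a)) = 11111111010101010101010101010101
  ((e | (~b & ~a)) & ~b) = 11111111000000000101010100000000
  ((b | (~d | e)) & ((e | (~b & ~a)) & ~b)) = 11011101000000000101010100000000

((b | (~d | e)) & ((e | (~b & ~a)) & ~b))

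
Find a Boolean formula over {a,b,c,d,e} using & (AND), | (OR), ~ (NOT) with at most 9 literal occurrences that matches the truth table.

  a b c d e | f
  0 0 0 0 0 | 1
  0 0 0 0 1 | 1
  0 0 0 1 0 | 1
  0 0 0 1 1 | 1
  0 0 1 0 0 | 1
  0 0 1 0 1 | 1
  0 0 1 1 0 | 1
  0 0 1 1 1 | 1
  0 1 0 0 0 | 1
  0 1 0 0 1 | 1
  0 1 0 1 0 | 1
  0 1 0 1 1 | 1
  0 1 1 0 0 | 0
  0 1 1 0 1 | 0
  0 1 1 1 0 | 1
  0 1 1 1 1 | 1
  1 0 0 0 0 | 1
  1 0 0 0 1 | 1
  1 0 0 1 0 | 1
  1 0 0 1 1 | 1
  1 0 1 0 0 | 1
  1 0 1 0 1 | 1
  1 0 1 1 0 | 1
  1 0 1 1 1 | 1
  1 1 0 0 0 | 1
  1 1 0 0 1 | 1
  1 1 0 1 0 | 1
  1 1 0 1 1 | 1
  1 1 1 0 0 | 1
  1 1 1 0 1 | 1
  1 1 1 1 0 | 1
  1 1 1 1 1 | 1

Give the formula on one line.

(((d | ~c) | a) | ((c & ~a) & (~d & ~b)))

  ~c = 11110000111100001111000011110000
  (d | ~c) = 11110011111100111111001111110011
  ((d | ~c) | a) = 11110011111100111111111111111111
  ~a = 11111111111111110000000000000000
  (c & ~a) = 00001111000011110000000000000000
  ~d = 11001100110011001100110011001100
  ~b = 11111111000000001111111100000000
  (~d & ~b) = 11001100000000001100110000000000
  ((c & ~a) & (~d & ~b)) = 00001100000000000000000000000000
  (((d | ~c) | a) | ((c & ~a) & (~d & ~b))) = 11111111111100111111111111111111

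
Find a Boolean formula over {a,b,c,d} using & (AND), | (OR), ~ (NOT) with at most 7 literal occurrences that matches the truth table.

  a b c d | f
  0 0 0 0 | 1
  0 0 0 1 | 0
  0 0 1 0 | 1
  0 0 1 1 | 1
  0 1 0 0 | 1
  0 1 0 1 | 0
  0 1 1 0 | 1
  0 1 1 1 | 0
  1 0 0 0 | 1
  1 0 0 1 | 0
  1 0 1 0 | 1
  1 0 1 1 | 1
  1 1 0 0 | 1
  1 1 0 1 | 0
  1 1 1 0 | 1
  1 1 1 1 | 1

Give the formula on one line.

  ~d = 1010101010101010
  ~b = 1111000011110000
  (~b | a) = 1111000011111111
  (~d | (~b | a)) = 1111101011111111
  (c | ~d) = 1011101110111011
  ((~d | (~b | a)) & (c | ~d)) = 1011101010111011

((~d | (~b | a)) & (c | ~d))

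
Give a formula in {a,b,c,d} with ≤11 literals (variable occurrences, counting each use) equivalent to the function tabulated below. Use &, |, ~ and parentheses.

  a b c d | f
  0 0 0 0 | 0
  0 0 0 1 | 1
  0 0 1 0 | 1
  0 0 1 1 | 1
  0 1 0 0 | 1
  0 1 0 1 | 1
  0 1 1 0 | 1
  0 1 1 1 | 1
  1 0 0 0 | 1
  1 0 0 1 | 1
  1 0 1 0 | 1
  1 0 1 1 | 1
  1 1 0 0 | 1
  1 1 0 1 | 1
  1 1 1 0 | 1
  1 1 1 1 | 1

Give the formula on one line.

  ~a = 1111111100000000
  (d & ~a) = 0101010100000000
  (b | c) = 0011111100111111
  ((d & ~a) | (b | c)) = 0111111100111111
  (b | a) = 0000111111111111
  ~b = 1111000011110000
  ((b | a) & ~b) = 0000000011110000
  (((b | a) & ~b) | c) = 0011001111110011
  (((d & ~a) | (b | c)) | (((b | a) & ~b) | c)) = 0111111111111111

(((d & ~a) | (b | c)) | (((b | a) & ~b) | c))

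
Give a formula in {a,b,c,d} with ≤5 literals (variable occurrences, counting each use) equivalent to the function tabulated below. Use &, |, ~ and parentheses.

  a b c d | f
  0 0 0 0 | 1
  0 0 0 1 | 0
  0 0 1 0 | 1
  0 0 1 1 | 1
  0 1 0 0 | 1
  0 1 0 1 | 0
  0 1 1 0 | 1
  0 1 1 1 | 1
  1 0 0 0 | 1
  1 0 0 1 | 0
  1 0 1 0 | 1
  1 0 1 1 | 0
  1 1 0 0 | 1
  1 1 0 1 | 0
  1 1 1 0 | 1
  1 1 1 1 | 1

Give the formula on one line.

  ~d = 1010101010101010
  ~a = 1111111100000000
  (b | ~a) = 1111111100001111
  (c & (b | ~a)) = 0011001100000011
  (~d | (c & (b | ~a))) = 1011101110101011

(~d | (c & (b | ~a)))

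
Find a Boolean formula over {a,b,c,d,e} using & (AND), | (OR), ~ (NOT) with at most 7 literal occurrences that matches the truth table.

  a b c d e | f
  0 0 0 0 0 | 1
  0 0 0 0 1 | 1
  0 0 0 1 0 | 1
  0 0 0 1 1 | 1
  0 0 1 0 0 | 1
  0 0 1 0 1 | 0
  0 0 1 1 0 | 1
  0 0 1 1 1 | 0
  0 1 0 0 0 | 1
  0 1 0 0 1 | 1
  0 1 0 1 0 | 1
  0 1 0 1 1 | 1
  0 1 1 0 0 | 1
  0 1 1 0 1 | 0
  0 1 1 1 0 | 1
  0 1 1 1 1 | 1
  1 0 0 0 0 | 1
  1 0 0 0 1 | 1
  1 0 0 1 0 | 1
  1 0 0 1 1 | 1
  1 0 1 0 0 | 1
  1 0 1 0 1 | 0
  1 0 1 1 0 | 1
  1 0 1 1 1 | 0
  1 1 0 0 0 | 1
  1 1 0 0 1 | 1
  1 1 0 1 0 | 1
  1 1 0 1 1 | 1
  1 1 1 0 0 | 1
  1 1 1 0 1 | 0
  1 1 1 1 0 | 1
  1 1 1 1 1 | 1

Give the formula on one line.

((~c | ~e) | (d & b))

  ~c = 11110000111100001111000011110000
  ~e = 10101010101010101010101010101010
  (~c | ~e) = 11111010111110101111101011111010
  (d & b) = 00000000001100110000000000110011
  ((~c | ~e) | (d & b)) = 11111010111110111111101011111011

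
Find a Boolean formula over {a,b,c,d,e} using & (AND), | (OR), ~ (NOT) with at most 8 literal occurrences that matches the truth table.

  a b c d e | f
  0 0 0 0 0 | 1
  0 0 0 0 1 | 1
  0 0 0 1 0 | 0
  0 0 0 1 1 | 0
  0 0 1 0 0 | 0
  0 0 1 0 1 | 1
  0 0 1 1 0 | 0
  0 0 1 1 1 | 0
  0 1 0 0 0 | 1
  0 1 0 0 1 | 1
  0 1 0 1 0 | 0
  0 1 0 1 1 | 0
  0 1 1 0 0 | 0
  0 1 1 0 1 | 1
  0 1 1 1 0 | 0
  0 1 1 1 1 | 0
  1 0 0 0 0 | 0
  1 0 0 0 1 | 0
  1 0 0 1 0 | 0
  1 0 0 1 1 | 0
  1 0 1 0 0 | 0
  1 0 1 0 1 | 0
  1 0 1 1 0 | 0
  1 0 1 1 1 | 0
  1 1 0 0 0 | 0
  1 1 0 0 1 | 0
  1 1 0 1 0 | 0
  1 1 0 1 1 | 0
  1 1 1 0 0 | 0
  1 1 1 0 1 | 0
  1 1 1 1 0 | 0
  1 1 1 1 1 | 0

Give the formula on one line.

((~d & ~a) & ((e | ~c) | (a | e)))

  ~d = 11001100110011001100110011001100
  ~a = 11111111111111110000000000000000
  (~d & ~a) = 11001100110011000000000000000000
  ~c = 11110000111100001111000011110000
  (e | ~c) = 11110101111101011111010111110101
  (a | e) = 01010101010101011111111111111111
  ((e | ~c) | (a | e)) = 11110101111101011111111111111111
  ((~d & ~a) & ((e | ~c) | (a | e))) = 11000100110001000000000000000000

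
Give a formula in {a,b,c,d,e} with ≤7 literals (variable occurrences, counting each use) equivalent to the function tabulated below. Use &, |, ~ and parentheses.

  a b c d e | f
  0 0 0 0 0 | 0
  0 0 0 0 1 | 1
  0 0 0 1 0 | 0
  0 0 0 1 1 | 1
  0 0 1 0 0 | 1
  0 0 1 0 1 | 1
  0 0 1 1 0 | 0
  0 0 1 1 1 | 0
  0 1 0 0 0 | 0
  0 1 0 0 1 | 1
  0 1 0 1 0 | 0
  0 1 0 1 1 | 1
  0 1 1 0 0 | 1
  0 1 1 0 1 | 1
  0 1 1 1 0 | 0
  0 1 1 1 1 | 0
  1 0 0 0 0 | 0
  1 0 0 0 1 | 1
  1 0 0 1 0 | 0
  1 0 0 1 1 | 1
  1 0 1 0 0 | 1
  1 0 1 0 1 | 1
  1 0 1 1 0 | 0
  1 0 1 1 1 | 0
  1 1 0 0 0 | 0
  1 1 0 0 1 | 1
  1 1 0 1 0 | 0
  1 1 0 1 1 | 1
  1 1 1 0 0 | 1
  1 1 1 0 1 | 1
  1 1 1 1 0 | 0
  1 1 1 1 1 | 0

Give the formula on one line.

((c | (e | (c & ~b))) & (~c | ~d))

  ~b = 11111111000000001111111100000000
  (c & ~b) = 00001111000000000000111100000000
  (e | (c & ~b)) = 01011111010101010101111101010101
  (c | (e | (c & ~b))) = 01011111010111110101111101011111
  ~c = 11110000111100001111000011110000
  ~d = 11001100110011001100110011001100
  (~c | ~d) = 11111100111111001111110011111100
  ((c | (e | (c & ~b))) & (~c | ~d)) = 01011100010111000101110001011100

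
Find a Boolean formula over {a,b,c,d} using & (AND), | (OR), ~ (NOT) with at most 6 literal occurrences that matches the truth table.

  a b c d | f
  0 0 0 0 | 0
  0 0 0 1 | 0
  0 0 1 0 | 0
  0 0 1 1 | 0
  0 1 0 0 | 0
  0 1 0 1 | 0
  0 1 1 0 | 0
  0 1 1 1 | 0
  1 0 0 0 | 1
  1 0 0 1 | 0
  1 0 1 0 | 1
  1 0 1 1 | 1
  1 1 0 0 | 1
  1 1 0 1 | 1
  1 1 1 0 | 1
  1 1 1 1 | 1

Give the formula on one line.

  (b & a) = 0000000000001111
  ~d = 1010101010101010
  (c | ~d) = 1011101110111011
  (a & (c | ~d)) = 0000000010111011
  ((b & a) | (a & (c | ~d))) = 0000000010111111

((b & a) | (a & (c | ~d)))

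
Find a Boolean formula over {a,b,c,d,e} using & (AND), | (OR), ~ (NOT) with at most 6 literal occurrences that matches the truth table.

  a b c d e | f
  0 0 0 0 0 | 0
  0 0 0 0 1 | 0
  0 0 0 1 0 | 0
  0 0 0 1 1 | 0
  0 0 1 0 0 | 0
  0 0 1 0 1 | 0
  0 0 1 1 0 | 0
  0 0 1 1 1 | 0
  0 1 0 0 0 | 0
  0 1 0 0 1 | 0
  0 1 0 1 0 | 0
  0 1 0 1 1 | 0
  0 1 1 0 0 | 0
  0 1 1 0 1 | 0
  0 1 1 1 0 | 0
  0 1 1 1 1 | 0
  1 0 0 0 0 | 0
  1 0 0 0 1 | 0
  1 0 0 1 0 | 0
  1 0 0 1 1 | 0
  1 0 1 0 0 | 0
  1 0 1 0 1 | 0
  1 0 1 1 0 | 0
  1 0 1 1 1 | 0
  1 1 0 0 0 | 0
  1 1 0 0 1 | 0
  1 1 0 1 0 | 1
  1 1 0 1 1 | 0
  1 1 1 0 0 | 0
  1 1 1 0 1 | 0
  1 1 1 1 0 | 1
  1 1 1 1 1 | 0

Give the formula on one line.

  (b & d) = 00000000001100110000000000110011
  ~e = 10101010101010101010101010101010
  (a & ~e) = 00000000000000001010101010101010
  ((b & d) & (a & ~e)) = 00000000000000000000000000100010

((b & d) & (a & ~e))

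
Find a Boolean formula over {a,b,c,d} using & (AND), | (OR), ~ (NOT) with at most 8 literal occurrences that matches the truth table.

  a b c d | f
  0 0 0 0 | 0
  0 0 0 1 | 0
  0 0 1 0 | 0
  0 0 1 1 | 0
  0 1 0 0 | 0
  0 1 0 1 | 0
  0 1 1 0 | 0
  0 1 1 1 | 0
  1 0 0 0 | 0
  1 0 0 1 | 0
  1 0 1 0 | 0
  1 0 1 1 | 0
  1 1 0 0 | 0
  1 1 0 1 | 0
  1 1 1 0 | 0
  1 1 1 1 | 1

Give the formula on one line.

  ~c = 1100110011001100
  (~c | a) = 1100110011111111
  ((~c | a) & b) = 0000110000001111
  (d & c) = 0001000100010001
  (((~c | a) & b) & (d & c)) = 0000000000000001

(((~c | a) & b) & (d & c))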